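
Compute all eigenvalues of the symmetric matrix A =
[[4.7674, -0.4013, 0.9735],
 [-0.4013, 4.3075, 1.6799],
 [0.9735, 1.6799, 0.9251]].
sigma(A) ≈ {0, 5} (5 with multiplicity 2)

A is real symmetric, so its spectrum consists of real eigenvalues. Expanding the characteristic polynomial of the displayed matrix gives
  det(λ I - A) = p(λ) = λ^3 + (-10)λ^2 + (25)λ + (0).
Solving p(λ) = 0 yields eigenvalues ≈ 0, 5, 5. (A is shown rounded to 4 decimals, so these recover the underlying integer eigenvalues to within that precision.)
Verification: the trace of A = 10 equals the sum of eigenvalues 10, and det(A) ≈ -0.0002 matches the eigenvalue product 0.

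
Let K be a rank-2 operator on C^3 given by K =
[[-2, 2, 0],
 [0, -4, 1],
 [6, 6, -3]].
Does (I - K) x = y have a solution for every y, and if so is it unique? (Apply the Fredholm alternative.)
(I - K) is invertible (det(I - K) = 30 ≠ 0), so for every y in C^3 the equation (I - K) x = y has a unique solution.

K has rank 2 and factors as K = U V^T = u1 v1^T + u2 v2^T with u1 = (-2, 3, -3), v1 = (1, -1, 0), u2 = (0, 1, -3), v2 = (-3, -1, 1) (multiplying out reproduces the displayed K). The nonzero eigenvalues of U V^T coincide with those of the 2 x 2 matrix G = V^T U = [[v1·u1, v1·u2], [v2·u1, v2·u2]] = [[-5, -1], [0, -4]], and by the Sylvester determinant identity det(I_3 - U V^T) = det(I_2 - V^T U) = det([[6, 1], [0, 5]]) = (6)(5) - (1)(0) = 30. (Direct check: I - K =
[[3, -2, 0],
 [0, 5, -1],
 [-6, -6, 4]]
has determinant 30.) The finite-dimensional Fredholm alternative says: either (I - K) is invertible, or ker(I - K) ≠ {0} and then range(I - K) = ker((I - K)^*)^⊥, with dim ker(I - K) = dim ker((I - K)^*). Since det(I - K) ≠ 0, 1 is not an eigenvalue of K and ker(I - K) = {0}, so we are in the first case: for every y there is a unique x = (I - K)^(-1) y. (Explicitly, by the Woodbury identity, (I - U V^T)^(-1) = I + U (I_2 - G)^(-1) V^T.)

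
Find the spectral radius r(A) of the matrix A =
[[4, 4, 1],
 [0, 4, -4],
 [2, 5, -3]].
r(A) ≈ 3.6543

The eigenvalues of A are the roots of its characteristic polynomial. With M = A (coefficients from the trace, the sum of principal 2x2 minors, and det A):
  p(λ) = det(λ I - M) = λ^3 - 5λ^2 + 10λ + 8.
No integer candidate from the rational root theorem (±divisors of 8) is a root, so the roots are irrational. The cubic discriminant is Δ = -6428 < 0, so there is one real root and a complex-conjugate pair. p(-1) = -8 and p(0) = 8 have opposite signs, so a root lies in (-1, 0); Newton's method refines it to λ ≈ -0.5991. Dividing out (λ - (-0.5991)) leaves approximately λ^2 - 5.5991λ + 13.3542. For λ^2 - 5.5991λ + 13.3542 the discriminant is -22.0673. It is negative, so the remaining roots are the complex-conjugate pair λ ≈ 2.7995 ± 2.3488i. Their product equals the constant term, so |λ|^2 ≈ 13.3542 and |λ| ≈ 3.6543.
Thus the eigenvalues (to 4 decimals) are -0.5991 (modulus 0.5991); 2.7995 ± 2.3488i (modulus 3.6543). The spectral radius is the largest modulus: r(A) ≈ 3.6543. (Cross-check: r(A) ≤ ||A||_2 ≈ 9.0461; equality holds whenever A is normal, though it can also hold for some non-normal A.)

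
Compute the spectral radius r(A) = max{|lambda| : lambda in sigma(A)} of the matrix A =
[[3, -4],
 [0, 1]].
r(A) = 3

The eigenvalues of A are the roots of its characteristic polynomial. With M = A (coefficients from the trace and determinant):
  p(λ) = det(λ I - M) = λ^2 - 4λ + 3.
For λ^2 - 4λ + 3 the discriminant is 4. It is a perfect square (2^2), so the roots are rational: λ = (4 ± 2)/2 = 3, 1.
Thus the eigenvalues (to 4 decimals) are 3 (modulus 3); 1 (modulus 1). The spectral radius is the largest modulus: r(A) = 3. (Cross-check: r(A) ≤ ||A||_2 ≈ 5.0645; equality holds whenever A is normal, though it can also hold for some non-normal A.)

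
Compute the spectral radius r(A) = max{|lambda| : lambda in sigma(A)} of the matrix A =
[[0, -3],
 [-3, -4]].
r(A) = (4 + sqrt(52))/2 ≈ 5.6056

The eigenvalues of A are the roots of its characteristic polynomial. With M = A (coefficients from the trace and determinant):
  p(λ) = det(λ I - M) = λ^2 + 4λ - 9.
For λ^2 + 4λ - 9 the discriminant is 52. It is nonnegative but not a perfect square, so the roots are real and irrational: λ = (-4 ± sqrt(52))/2 ≈ 1.6056, -5.6056.
Thus the eigenvalues (to 4 decimals) are 1.6056 (modulus 1.6056); -5.6056 (modulus 5.6056). The spectral radius is the largest modulus: r(A) = (4 + sqrt(52))/2 ≈ 5.6056. (Cross-check: r(A) ≤ ||A||_2 ≈ 5.6056; equality holds whenever A is normal, though it can also hold for some non-normal A.)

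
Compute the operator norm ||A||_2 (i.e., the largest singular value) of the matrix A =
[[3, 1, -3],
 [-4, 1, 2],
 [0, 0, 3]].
||A||_2 ≈ 6.3692 (= sqrt(largest eigenvalue of A^T A))

||A||_2 = sigma_max(A) = sqrt(lambda_max(A^T A)). Form the symmetric matrix M = A^T A =
[[25, -1, -17],
 [-1, 2, -1],
 [-17, -1, 22]].
Its characteristic polynomial (trace, sum of principal 2x2 minors, determinant of M give the coefficients) is
  p(λ) = det(λ I - M) = λ^3 - 49λ^2 + 353λ - 441.
No integer candidate from the rational root theorem (±divisors of 441) is a root, so the roots are irrational. The cubic discriminant is Δ = 47758064 > 0, so there are three distinct real roots. p(1) = -136 and p(2) = 77 have opposite signs, so a root lies in (1, 2); Newton's method refines it to λ ≈ 1.588. p(6) = 129 and p(7) = -28 have opposite signs, so a root lies in (6, 7); Newton's method refines it to λ ≈ 6.8459. p(40) = -721 and p(41) = 584 have opposite signs, so a root lies in (40, 41); Newton's method refines it to λ ≈ 40.5661. Check (Vieta): the three roots sum to 49, matching tr M = 49.
So the eigenvalues of A^T A are ≈ 1.588, 6.8459, 40.5661 (all ≥ 0, as they must be for A^T A). The largest is λ_max ≈ 40.5661, hence ||A||_2 = sqrt(λ_max) ≈ 6.3692.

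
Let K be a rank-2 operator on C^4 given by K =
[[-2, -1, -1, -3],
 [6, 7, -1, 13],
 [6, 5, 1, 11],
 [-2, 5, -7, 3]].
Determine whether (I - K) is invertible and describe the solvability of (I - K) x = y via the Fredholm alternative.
(I - K) is invertible (det(I - K) = 24 ≠ 0), so for every y in C^4 the equation (I - K) x = y has a unique solution.

K has rank 2 and factors as K = U V^T = u1 v1^T + u2 v2^T with u1 = (1, -3, -3, 1), v1 = (-2, -1, -1, -3), u2 = (0, 2, 1, 3), v2 = (0, 2, -2, 2) (multiplying out reproduces the displayed K). The nonzero eigenvalues of U V^T coincide with those of the 2 x 2 matrix G = V^T U = [[v1·u1, v1·u2], [v2·u1, v2·u2]] = [[1, -12], [2, 8]], and by the Sylvester determinant identity det(I_4 - U V^T) = det(I_2 - V^T U) = det([[0, 12], [-2, -7]]) = (0)(-7) - (12)(-2) = 24. (Direct check: I - K =
[[3, 1, 1, 3],
 [-6, -6, 1, -13],
 [-6, -5, 0, -11],
 [2, -5, 7, -2]]
has determinant 24.) The finite-dimensional Fredholm alternative says: either (I - K) is invertible, or ker(I - K) ≠ {0} and then range(I - K) = ker((I - K)^*)^⊥, with dim ker(I - K) = dim ker((I - K)^*). Since det(I - K) ≠ 0, 1 is not an eigenvalue of K and ker(I - K) = {0}, so we are in the first case: for every y there is a unique x = (I - K)^(-1) y. (Explicitly, by the Woodbury identity, (I - U V^T)^(-1) = I + U (I_2 - G)^(-1) V^T.)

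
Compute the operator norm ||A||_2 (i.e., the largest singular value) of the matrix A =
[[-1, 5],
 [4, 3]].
||A||_2 = sqrt((51 + sqrt(485))/2) ≈ 6.0425 (= sqrt(largest eigenvalue of A^T A))

||A||_2 = sigma_max(A) = sqrt(lambda_max(A^T A)). Form the symmetric matrix M = A^T A =
[[17, 7],
 [7, 34]].
Its characteristic polynomial (trace, determinant of M give the coefficients) is
  p(λ) = det(λ I - M) = λ^2 - 51λ + 529.
For λ^2 - 51λ + 529 the discriminant is 485. It is nonnegative but not a perfect square, so the roots are real and irrational: λ = (51 ± sqrt(485))/2 ≈ 36.5114, 14.4886.
So the eigenvalues of A^T A are ≈ 14.4886, 36.5114 (all ≥ 0, as they must be for A^T A). The largest is λ_max = (51 + sqrt(485))/2 ≈ 36.5114, hence ||A||_2 = sqrt(λ_max) = sqrt((51 + sqrt(485))/2) ≈ 6.0425.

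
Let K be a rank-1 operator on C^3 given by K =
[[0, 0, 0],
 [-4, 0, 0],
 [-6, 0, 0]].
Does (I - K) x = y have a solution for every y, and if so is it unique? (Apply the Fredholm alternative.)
(I - K) is invertible (det(I - K) = 1 ≠ 0), so for every y in C^3 the equation (I - K) x = y has a unique solution.

K has rank 1, so it is an outer product K = u v^T: every row of K is a multiple of one row vector. Reading off the entries, u = (0, -2, -3) and v = (2, 0, 0) (row i of K equals u_i·v^T). A rank-one matrix u v^T satisfies K u = u (v·u) and kills the (2)-dimensional subspace v^⊥, so its characteristic polynomial is lambda^2 (lambda - v·u) with v·u = tr K = 0. Hence the eigenvalues of I - K are 1 (multiplicity 2) and 1 - (0) = 1, so det(I - K) = 1. (Direct check: I - K =
[[1, 0, 0],
 [4, 1, 0],
 [6, 0, 1]]
has determinant 1.) The finite-dimensional Fredholm alternative says: either (I - K) is invertible, or ker(I - K) ≠ {0} and then range(I - K) = ker((I - K)^*)^⊥, with dim ker(I - K) = dim ker((I - K)^*). Since det(I - K) ≠ 0, 1 is not an eigenvalue of K and ker(I - K) = {0}, so we are in the first case: for every y there is a unique x = (I - K)^(-1) y. Explicitly, by the Sherman–Morrison formula, (I - u v^T)^(-1) = I + u v^T/(1 - v·u), i.e. (I - K)^(-1) = I + K.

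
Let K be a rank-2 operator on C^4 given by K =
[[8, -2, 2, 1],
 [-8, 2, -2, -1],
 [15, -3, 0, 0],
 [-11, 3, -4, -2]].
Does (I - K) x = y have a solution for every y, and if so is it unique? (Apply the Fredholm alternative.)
(I - K) is invertible (det(I - K) = -49 ≠ 0), so for every y in C^4 the equation (I - K) x = y has a unique solution.

K has rank 2 and factors as K = U V^T = u1 v1^T + u2 v2^T with u1 = (2, -2, 3, -3), v1 = (3, -1, 2, 1), u2 = (-1, 1, -3, 1), v2 = (-2, 0, 2, 1) (multiplying out reproduces the displayed K). The nonzero eigenvalues of U V^T coincide with those of the 2 x 2 matrix G = V^T U = [[v1·u1, v1·u2], [v2·u1, v2·u2]] = [[11, -9], [-1, -3]], and by the Sylvester determinant identity det(I_4 - U V^T) = det(I_2 - V^T U) = det([[-10, 9], [1, 4]]) = (-10)(4) - (9)(1) = -49. (Direct check: I - K =
[[-7, 2, -2, -1],
 [8, -1, 2, 1],
 [-15, 3, 1, 0],
 [11, -3, 4, 3]]
has determinant -49.) The finite-dimensional Fredholm alternative says: either (I - K) is invertible, or ker(I - K) ≠ {0} and then range(I - K) = ker((I - K)^*)^⊥, with dim ker(I - K) = dim ker((I - K)^*). Since det(I - K) ≠ 0, 1 is not an eigenvalue of K and ker(I - K) = {0}, so we are in the first case: for every y there is a unique x = (I - K)^(-1) y. (Explicitly, by the Woodbury identity, (I - U V^T)^(-1) = I + U (I_2 - G)^(-1) V^T.)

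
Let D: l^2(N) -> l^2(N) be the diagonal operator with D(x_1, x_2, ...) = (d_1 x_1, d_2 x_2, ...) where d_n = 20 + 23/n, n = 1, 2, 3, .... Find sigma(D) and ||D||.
sigma(D) = {20 + 23/n : n ≥ 1} ∪ {20}; ||D|| = 43

A bounded diagonal operator on l^2 with diagonal entries d_n has spectrum equal to the closure of {d_n : n ≥ 1}: every d_n is an eigenvalue (with eigenvector e_n), so {d_n} ⊂ sigma(D); the spectrum is closed, so its closure is too; and for lambda not in the closure, (D - lambda I) has bounded inverse (the diagonal entries 1/(d_n - lambda) are bounded). For our sequence d_n = 20 + 23/n, n = 1, 2, 3, ...:
  - {d_n} = {20 + 23/n : n ≥ 1}; the only limit point is 20
  - closure = {20 + 23/n : n ≥ 1} ∪ {20}
For the norm: a diagonal operator has ||D|| = sup_n |d_n|. Here d_n = 20 + 23/n is positive and decreasing, so sup_n |d_n| = d_1 = 20 + 23 = 43. So ||D|| = 43.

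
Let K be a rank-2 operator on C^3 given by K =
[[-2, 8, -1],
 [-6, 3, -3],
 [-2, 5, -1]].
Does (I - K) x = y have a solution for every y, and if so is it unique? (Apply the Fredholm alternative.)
(I - K) is invertible (det(I - K) = 55 ≠ 0), so for every y in C^3 the equation (I - K) x = y has a unique solution.

K has rank 2 and factors as K = U V^T = u1 v1^T + u2 v2^T with u1 = (-2, 1, -1), v1 = (-2, -1, -1), u2 = (-3, -2, -2), v2 = (2, -2, 1) (multiplying out reproduces the displayed K). The nonzero eigenvalues of U V^T coincide with those of the 2 x 2 matrix G = V^T U = [[v1·u1, v1·u2], [v2·u1, v2·u2]] = [[4, 10], [-7, -4]], and by the Sylvester determinant identity det(I_3 - U V^T) = det(I_2 - V^T U) = det([[-3, -10], [7, 5]]) = (-3)(5) - (-10)(7) = 55. (Direct check: I - K =
[[3, -8, 1],
 [6, -2, 3],
 [2, -5, 2]]
has determinant 55.) The finite-dimensional Fredholm alternative says: either (I - K) is invertible, or ker(I - K) ≠ {0} and then range(I - K) = ker((I - K)^*)^⊥, with dim ker(I - K) = dim ker((I - K)^*). Since det(I - K) ≠ 0, 1 is not an eigenvalue of K and ker(I - K) = {0}, so we are in the first case: for every y there is a unique x = (I - K)^(-1) y. (Explicitly, by the Woodbury identity, (I - U V^T)^(-1) = I + U (I_2 - G)^(-1) V^T.)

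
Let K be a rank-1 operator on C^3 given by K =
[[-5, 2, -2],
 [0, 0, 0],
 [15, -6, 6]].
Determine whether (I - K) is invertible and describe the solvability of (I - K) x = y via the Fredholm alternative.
(I - K) is singular (det(I - K) = 0, i.e. 1 ∈ sigma(K)). (I - K) x = y is solvable iff y ⊥ ker((I - K)^*) = span{(-5, 2, -2)}, i.e. iff -5y_1 + 2y_2 - 2y_3 = 0. When solvable, the solutions are x = y + c·(1, 0, -3), c arbitrary (ker(I - K) = span{(1, 0, -3)}, dimension 1).

K has rank 1, so it is an outer product K = u v^T: every row of K is a multiple of one row vector. Reading off the entries, u = (1, 0, -3) and v = (-5, 2, -2) (row i of K equals u_i·v^T). A rank-one matrix u v^T satisfies K u = u (v·u) and kills the (2)-dimensional subspace v^⊥, so its characteristic polynomial is lambda^2 (lambda - v·u) with v·u = tr K = 1. Hence the eigenvalues of I - K are 1 (multiplicity 2) and 1 - (1) = 0, so det(I - K) = 0. (Direct check: I - K =
[[6, -2, 2],
 [0, 1, 0],
 [-15, 6, -5]]
has determinant 0.) So 1 is an eigenvalue of K and (I - K) is not invertible. The finite-dimensional Fredholm alternative says: either (I - K) is invertible, or ker(I - K) ≠ {0} and then range(I - K) = ker((I - K)^*)^⊥, with dim ker(I - K) = dim ker((I - K)^*). We are in the second case, so we need both kernels. Kernel of I - K: (I - K) u = u - u (v·u) = u - u = 0, so ker(I - K) = span{u} = span{(1, 0, -3)} (it is exactly 1-dimensional because rank(I - K) = 2). Kernel of the adjoint: K is real, so (I - K)^* = I - K^T = I - v u^T, and (I - v u^T) v = v - v (u·v) = 0; hence ker((I - K)^*) = span{v} = span{(-5, 2, -2)}. Therefore (I - K) x = y is solvable iff <y, v> = 0, i.e. iff -5y_1 + 2y_2 - 2y_3 = 0. When this holds, K y = u (v·y) = 0, so (I - K) y = y and x = y is a particular solution; the full solution set is the line x = y + c·u = y + c·(1, 0, -3), c ∈ C.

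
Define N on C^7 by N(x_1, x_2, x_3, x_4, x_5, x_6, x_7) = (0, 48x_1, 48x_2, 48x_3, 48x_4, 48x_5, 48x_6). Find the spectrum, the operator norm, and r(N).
sigma(N) = {0}; ||N|| = 48; r(N) = 0. (N is nilpotent with N^7 = 0.)

On C^7, N is a strictly lower-triangular matrix with 48 on the subdiagonal and zeros elsewhere, so its characteristic polynomial is lambda^7 and every eigenvalue is 0: sigma(N) = {0}. For the operator norm, N e_i = 48e_{i+1} for i = 1, ..., 6 and N e_7 = 0, so the singular values of N are 48 (with multiplicity 6) and 0; hence ||N|| = 48. The spectral radius r(N) = max|lambda| = 0. Note ||N|| > r(N) — characteristic of non-normal nilpotent operators. Indeed N^7 = 0.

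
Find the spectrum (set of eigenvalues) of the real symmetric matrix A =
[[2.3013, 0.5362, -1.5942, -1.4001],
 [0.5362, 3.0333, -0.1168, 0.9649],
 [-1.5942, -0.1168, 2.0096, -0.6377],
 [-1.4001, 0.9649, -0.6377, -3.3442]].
sigma(A) ≈ {-4, 1, 3, 4}

A is real symmetric, so its spectrum consists of real eigenvalues. Expanding the characteristic polynomial of the displayed matrix gives
  det(λ I - A) = p(λ) = λ^4 + (-4)λ^3 + (-13)λ^2 + (64)λ + (-48).
Solving p(λ) = 0 yields eigenvalues ≈ -4, 1, 3, 4. (A is shown rounded to 4 decimals, so these recover the underlying integer eigenvalues to within that precision.)
Verification: the trace of A = 4 equals the sum of eigenvalues 4, and det(A) ≈ -47.9993 matches the eigenvalue product -48.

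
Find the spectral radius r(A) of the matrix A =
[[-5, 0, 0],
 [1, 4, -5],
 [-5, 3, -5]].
r(A) = 5

The eigenvalues of A are the roots of its characteristic polynomial. With M = A (coefficients from the trace, the sum of principal 2x2 minors, and det A):
  p(λ) = det(λ I - M) = λ^3 + 6λ^2 - 25.
By the rational root theorem any rational root is an integer divisor of 25. Testing λ = -5: p(-5) = -125 + 150 + 0 - 25 = 0, so λ = -5 is a root. Dividing out (λ + 5) leaves p(λ) = (λ + 5)(λ^2 + λ - 5). For λ^2 + λ - 5 the discriminant is 21. It is nonnegative but not a perfect square, so the roots are real and irrational: λ = (-1 ± sqrt(21))/2 ≈ 1.7913, -2.7913.
Thus the eigenvalues (to 4 decimals) are 1.7913 (modulus 1.7913); -2.7913 (modulus 2.7913); -5 (modulus 5). The spectral radius is the largest modulus: r(A) = 5. (Cross-check: r(A) ≤ ||A||_2 ≈ 9.4041; equality holds whenever A is normal, though it can also hold for some non-normal A.)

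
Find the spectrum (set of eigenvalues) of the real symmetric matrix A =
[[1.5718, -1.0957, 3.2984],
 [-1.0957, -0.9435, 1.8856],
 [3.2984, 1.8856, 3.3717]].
sigma(A) ≈ {-3, 1, 6}

A is real symmetric, so its spectrum consists of real eigenvalues. Expanding the characteristic polynomial of the displayed matrix gives
  det(λ I - A) = p(λ) = λ^3 + (-4)λ^2 + (-15)λ + (18.0012).
Solving p(λ) = 0 yields eigenvalues ≈ -3, 1, 6. (A is shown rounded to 4 decimals, so these recover the underlying integer eigenvalues to within that precision.)
Verification: the trace of A = 4 equals the sum of eigenvalues 4, and det(A) ≈ -18.0012 matches the eigenvalue product -18.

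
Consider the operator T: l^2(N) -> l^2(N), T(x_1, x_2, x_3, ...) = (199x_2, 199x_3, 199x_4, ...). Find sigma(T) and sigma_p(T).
sigma(T) = closed disk {z in C : |z| ≤ 199}; sigma_p(T) = open disk {z in C : |z| < 199}

Note T = 199·V where V is the unit left shift (V x)_k = x_{k+1}; so sigma(T) = 199·sigma(V) and ||T|| = 199||V||. ||T x||^2 = 39601sum_{k≥2} |x_k|^2 ≤ 39601||x||^2, with equality on {x : x_1 = 0}, so ||T|| = 199. For any lambda with |lambda| < 199, set r = lambda/199 (|r| < 1); the vector x = (1, r, r^2, ...) is in l^2 and satisfies T x = 199(r, r^2, ...) = lambda x, so lambda is an eigenvalue. On the boundary |lambda| = 199 the geometric series diverges, so no l^2 eigenvector exists, but these lambda lie in the approximate point spectrum. Hence sigma(T) is the closed disk of radius 199 and sigma_p(T) is the open disk.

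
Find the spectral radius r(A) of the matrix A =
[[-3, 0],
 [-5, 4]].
r(A) = 4

The eigenvalues of A are the roots of its characteristic polynomial. With M = A (coefficients from the trace and determinant):
  p(λ) = det(λ I - M) = λ^2 - λ - 12.
For λ^2 - λ - 12 the discriminant is 49. It is a perfect square (7^2), so the roots are rational: λ = (1 ± 7)/2 = 4, -3.
Thus the eigenvalues (to 4 decimals) are 4 (modulus 4); -3 (modulus 3). The spectral radius is the largest modulus: r(A) = 4. (Cross-check: r(A) ≤ ||A||_2 ≈ 6.8507; equality holds whenever A is normal, though it can also hold for some non-normal A.)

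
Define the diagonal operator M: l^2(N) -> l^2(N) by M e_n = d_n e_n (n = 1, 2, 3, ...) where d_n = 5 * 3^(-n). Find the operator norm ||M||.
||M|| = 5/3 (attained at n = 1)

For M diagonal, ||M|| = sup_n |d_n|. The sequence d_n = 5 * 3^(-n) is positive and strictly decreasing (ratio 3^(-1) < 1), so the supremum is d_1 = 5/3. Hence ||M|| = 5/3.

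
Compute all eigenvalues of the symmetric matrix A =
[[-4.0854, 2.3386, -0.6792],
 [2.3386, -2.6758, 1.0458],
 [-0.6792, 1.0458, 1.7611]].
sigma(A) ≈ {-6, -1, 2}

A is real symmetric, so its spectrum consists of real eigenvalues. Expanding the characteristic polynomial of the displayed matrix gives
  det(λ I - A) = p(λ) = λ^3 + (5)λ^2 + (-8)λ + (-12).
Solving p(λ) = 0 yields eigenvalues ≈ -6, -1, 2. (A is shown rounded to 4 decimals, so these recover the underlying integer eigenvalues to within that precision.)
Verification: the trace of A = -5 equals the sum of eigenvalues -5, and det(A) ≈ 12.0006 matches the eigenvalue product 12.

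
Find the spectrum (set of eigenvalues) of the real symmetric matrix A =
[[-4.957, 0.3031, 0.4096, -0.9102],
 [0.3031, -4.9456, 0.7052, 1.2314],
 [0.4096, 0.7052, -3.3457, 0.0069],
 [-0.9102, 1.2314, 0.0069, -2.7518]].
sigma(A) ≈ {-6, -5, -3, -2}

A is real symmetric, so its spectrum consists of real eigenvalues. Expanding the characteristic polynomial of the displayed matrix gives
  det(λ I - A) = p(λ) = λ^4 + (16)λ^3 + (91.0013)λ^2 + (216.0055)λ + (180.0071).
Solving p(λ) = 0 yields eigenvalues ≈ -6, -5, -3, -2. (A is shown rounded to 4 decimals, so these recover the underlying integer eigenvalues to within that precision.)
Verification: the trace of A = -16 equals the sum of eigenvalues -16, and det(A) ≈ 180.0071 matches the eigenvalue product 180.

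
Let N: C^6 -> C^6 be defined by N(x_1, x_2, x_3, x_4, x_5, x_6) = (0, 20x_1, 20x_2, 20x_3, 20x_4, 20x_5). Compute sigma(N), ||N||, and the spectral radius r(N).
sigma(N) = {0}; ||N|| = 20; r(N) = 0. (N is nilpotent with N^6 = 0.)

On C^6, N is a strictly lower-triangular matrix with 20 on the subdiagonal and zeros elsewhere, so its characteristic polynomial is lambda^6 and every eigenvalue is 0: sigma(N) = {0}. For the operator norm, N e_i = 20e_{i+1} for i = 1, ..., 5 and N e_6 = 0, so the singular values of N are 20 (with multiplicity 5) and 0; hence ||N|| = 20. The spectral radius r(N) = max|lambda| = 0. Note ||N|| > r(N) — characteristic of non-normal nilpotent operators. Indeed N^6 = 0.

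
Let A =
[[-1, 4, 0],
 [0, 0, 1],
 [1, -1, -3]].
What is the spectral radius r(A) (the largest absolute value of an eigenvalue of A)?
r(A) ≈ 2.4856

The eigenvalues of A are the roots of its characteristic polynomial. With M = A (coefficients from the trace, the sum of principal 2x2 minors, and det A):
  p(λ) = det(λ I - M) = λ^3 + 4λ^2 + 4λ - 3.
No integer candidate from the rational root theorem (±divisors of 3) is a root, so the roots are irrational. The cubic discriminant is Δ = -339 < 0, so there is one real root and a complex-conjugate pair. p(0) = -3 and p(1) = 6 have opposite signs, so a root lies in (0, 1); Newton's method refines it to λ ≈ 0.4856. Dividing out (λ - (0.4856)) leaves approximately λ^2 + 4.4856λ + 6.1781. For λ^2 + 4.4856λ + 6.1781 the discriminant is -4.592. It is negative, so the remaining roots are the complex-conjugate pair λ ≈ -2.2428 ± 1.0715i. Their product equals the constant term, so |λ|^2 ≈ 6.1781 and |λ| ≈ 2.4856.
Thus the eigenvalues (to 4 decimals) are 0.4856 (modulus 0.4856); -2.2428 ± 1.0715i (modulus 2.4856). The spectral radius is the largest modulus: r(A) ≈ 2.4856. (Cross-check: r(A) ≤ ||A||_2 ≈ 4.4665; equality holds whenever A is normal, though it can also hold for some non-normal A.)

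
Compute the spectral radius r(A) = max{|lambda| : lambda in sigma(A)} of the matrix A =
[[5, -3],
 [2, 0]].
r(A) = 3

The eigenvalues of A are the roots of its characteristic polynomial. With M = A (coefficients from the trace and determinant):
  p(λ) = det(λ I - M) = λ^2 - 5λ + 6.
For λ^2 - 5λ + 6 the discriminant is 1. It is a perfect square (1^2), so the roots are rational: λ = (5 ± 1)/2 = 3, 2.
Thus the eigenvalues (to 4 decimals) are 3 (modulus 3); 2 (modulus 2). The spectral radius is the largest modulus: r(A) = 3. (Cross-check: r(A) ≤ ||A||_2 ≈ 6.085; equality holds whenever A is normal, though it can also hold for some non-normal A.)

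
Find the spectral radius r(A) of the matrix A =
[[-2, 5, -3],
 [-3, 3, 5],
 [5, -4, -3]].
r(A) ≈ 6.7845

The eigenvalues of A are the roots of its characteristic polynomial. With M = A (coefficients from the trace, the sum of principal 2x2 minors, and det A):
  p(λ) = det(λ I - M) = λ^3 + 2λ^2 + 41λ - 67.
No integer candidate from the rational root theorem (±divisors of 67) is a root, so the roots are irrational. The cubic discriminant is Δ = -486911 < 0, so there is one real root and a complex-conjugate pair. p(1) = -23 and p(2) = 31 have opposite signs, so a root lies in (1, 2); Newton's method refines it to λ ≈ 1.4556. Dividing out (λ - (1.4556)) leaves approximately λ^2 + 3.4556λ + 46.0299. For λ^2 + 3.4556λ + 46.0299 the discriminant is -172.1784. It is negative, so the remaining roots are the complex-conjugate pair λ ≈ -1.7278 ± 6.5608i. Their product equals the constant term, so |λ|^2 ≈ 46.0299 and |λ| ≈ 6.7845.
Thus the eigenvalues (to 4 decimals) are 1.4556 (modulus 1.4556); -1.7278 ± 6.5608i (modulus 6.7845). The spectral radius is the largest modulus: r(A) ≈ 6.7845. (Cross-check: r(A) ≤ ||A||_2 ≈ 9.7675; equality holds whenever A is normal, though it can also hold for some non-normal A.)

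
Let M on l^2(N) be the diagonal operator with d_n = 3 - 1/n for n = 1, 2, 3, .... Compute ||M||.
||M|| = 3

For a diagonal operator on l^2 with entries d_n, ||M|| = sup_n |d_n|. Here d_1 = 2, d_2 = 5/2, ..., and d_n = 3 - 1/n increases monotonically toward 3. All terms lie in [2, 3), so |d_n| = d_n and the supremum is the limit 3, which is not attained by any individual d_n. Hence ||M|| = 3.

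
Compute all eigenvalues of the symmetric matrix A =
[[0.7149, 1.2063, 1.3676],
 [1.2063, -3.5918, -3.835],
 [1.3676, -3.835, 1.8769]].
sigma(A) ≈ {-6, 1, 4}

A is real symmetric, so its spectrum consists of real eigenvalues. Expanding the characteristic polynomial of the displayed matrix gives
  det(λ I - A) = p(λ) = λ^3 + (1)λ^2 + (-26)λ + (24).
Solving p(λ) = 0 yields eigenvalues ≈ -6, 1, 4. (A is shown rounded to 4 decimals, so these recover the underlying integer eigenvalues to within that precision.)
Verification: the trace of A = -1 equals the sum of eigenvalues -1, and det(A) ≈ -24.0005 matches the eigenvalue product -24.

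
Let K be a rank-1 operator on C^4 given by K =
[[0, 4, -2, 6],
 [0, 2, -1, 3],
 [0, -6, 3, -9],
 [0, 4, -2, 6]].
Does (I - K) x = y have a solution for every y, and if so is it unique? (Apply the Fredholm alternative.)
(I - K) is invertible (det(I - K) = -10 ≠ 0), so for every y in C^4 the equation (I - K) x = y has a unique solution.

K has rank 1, so it is an outer product K = u v^T: every row of K is a multiple of one row vector. Reading off the entries, u = (-2, -1, 3, -2) and v = (0, -2, 1, -3) (row i of K equals u_i·v^T). A rank-one matrix u v^T satisfies K u = u (v·u) and kills the (3)-dimensional subspace v^⊥, so its characteristic polynomial is lambda^3 (lambda - v·u) with v·u = tr K = 11. Hence the eigenvalues of I - K are 1 (multiplicity 3) and 1 - (11) = -10, so det(I - K) = -10. (Direct check: I - K =
[[1, -4, 2, -6],
 [0, -1, 1, -3],
 [0, 6, -2, 9],
 [0, -4, 2, -5]]
has determinant -10.) The finite-dimensional Fredholm alternative says: either (I - K) is invertible, or ker(I - K) ≠ {0} and then range(I - K) = ker((I - K)^*)^⊥, with dim ker(I - K) = dim ker((I - K)^*). Since det(I - K) ≠ 0, 1 is not an eigenvalue of K and ker(I - K) = {0}, so we are in the first case: for every y there is a unique x = (I - K)^(-1) y. Explicitly, by the Sherman–Morrison formula, (I - u v^T)^(-1) = I + u v^T/(1 - v·u), i.e. (I - K)^(-1) = I + K/(-10).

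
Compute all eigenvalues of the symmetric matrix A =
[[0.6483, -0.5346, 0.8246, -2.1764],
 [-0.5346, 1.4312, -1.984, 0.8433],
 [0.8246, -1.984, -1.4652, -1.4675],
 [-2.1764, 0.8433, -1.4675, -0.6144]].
sigma(A) ≈ {-3, -2, 1, 4}

A is real symmetric, so its spectrum consists of real eigenvalues. Expanding the characteristic polynomial of the displayed matrix gives
  det(λ I - A) = p(λ) = λ^4 + (0)λ^3 + (-15)λ^2 + (-10.0011)λ + (23.9986).
Solving p(λ) = 0 yields eigenvalues ≈ -3, -2, 1, 4. (A is shown rounded to 4 decimals, so these recover the underlying integer eigenvalues to within that precision.)
Verification: the trace of A = 0 equals the sum of eigenvalues 0, and det(A) ≈ 23.9986 matches the eigenvalue product 24.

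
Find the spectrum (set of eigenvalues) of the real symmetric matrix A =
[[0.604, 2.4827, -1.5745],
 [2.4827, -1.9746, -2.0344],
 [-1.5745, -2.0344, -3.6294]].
sigma(A) ≈ {-5, -3, 3}

A is real symmetric, so its spectrum consists of real eigenvalues. Expanding the characteristic polynomial of the displayed matrix gives
  det(λ I - A) = p(λ) = λ^3 + (5)λ^2 + (-9)λ + (-45).
Solving p(λ) = 0 yields eigenvalues ≈ -5, -3, 3. (A is shown rounded to 4 decimals, so these recover the underlying integer eigenvalues to within that precision.)
Verification: the trace of A = -5 equals the sum of eigenvalues -5, and det(A) ≈ 44.9998 matches the eigenvalue product 45.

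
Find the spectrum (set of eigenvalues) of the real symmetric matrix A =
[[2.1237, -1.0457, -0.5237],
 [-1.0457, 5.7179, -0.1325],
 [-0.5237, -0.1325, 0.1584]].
sigma(A) ≈ {0, 2, 6}

A is real symmetric, so its spectrum consists of real eigenvalues. Expanding the characteristic polynomial of the displayed matrix gives
  det(λ I - A) = p(λ) = λ^3 + (-8)λ^2 + (12)λ + (0).
Solving p(λ) = 0 yields eigenvalues ≈ 0, 2, 6. (A is shown rounded to 4 decimals, so these recover the underlying integer eigenvalues to within that precision.)
Verification: the trace of A = 8 equals the sum of eigenvalues 8, and det(A) ≈ -0.0003 matches the eigenvalue product 0.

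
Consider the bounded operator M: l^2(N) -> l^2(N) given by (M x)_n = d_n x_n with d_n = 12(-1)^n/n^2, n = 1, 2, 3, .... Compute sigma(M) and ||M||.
sigma(M) = {12(-1)^n/n^2 : n ≥ 1} ∪ {0}; ||M|| = 12

A bounded diagonal operator on l^2 with diagonal entries d_n has spectrum equal to the closure of {d_n : n ≥ 1}: every d_n is an eigenvalue (with eigenvector e_n), so {d_n} ⊂ sigma(M); the spectrum is closed, so its closure is too; and for lambda not in the closure, (M - lambda I) has bounded inverse (the diagonal entries 1/(d_n - lambda) are bounded). For our sequence d_n = 12(-1)^n/n^2, n = 1, 2, 3, ...:
  - {d_n} = {12(-1)^n/n^2 : n ≥ 1}; the only limit point is 0
  - closure = {12(-1)^n/n^2 : n ≥ 1} ∪ {0}
For the norm: a diagonal operator has ||M|| = sup_n |d_n|. Here |d_n| = 12/n^2 is decreasing, so sup_n |d_n| = |d_1| = 12. So ||M|| = 12.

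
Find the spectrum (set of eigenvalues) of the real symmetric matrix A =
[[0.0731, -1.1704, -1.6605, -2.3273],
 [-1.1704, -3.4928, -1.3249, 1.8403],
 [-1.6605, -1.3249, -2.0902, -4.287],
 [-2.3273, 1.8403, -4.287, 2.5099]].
sigma(A) ≈ {-6, -4, 1, 6}

A is real symmetric, so its spectrum consists of real eigenvalues. Expanding the characteristic polynomial of the displayed matrix gives
  det(λ I - A) = p(λ) = λ^4 + (3)λ^3 + (-40)λ^2 + (-108)λ + (144.0097).
Solving p(λ) = 0 yields eigenvalues ≈ -6, -4, 1, 6. (A is shown rounded to 4 decimals, so these recover the underlying integer eigenvalues to within that precision.)
Verification: the trace of A = -3 equals the sum of eigenvalues -3, and det(A) ≈ 144.0097 matches the eigenvalue product 144.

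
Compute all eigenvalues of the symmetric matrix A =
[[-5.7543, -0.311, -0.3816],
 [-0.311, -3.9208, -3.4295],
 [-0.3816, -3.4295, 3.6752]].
sigma(A) ≈ {-6, -5, 5}

A is real symmetric, so its spectrum consists of real eigenvalues. Expanding the characteristic polynomial of the displayed matrix gives
  det(λ I - A) = p(λ) = λ^3 + (6)λ^2 + (-25)λ + (-149.9984).
Solving p(λ) = 0 yields eigenvalues ≈ -6, -5, 5. (A is shown rounded to 4 decimals, so these recover the underlying integer eigenvalues to within that precision.)
Verification: the trace of A = -6 equals the sum of eigenvalues -6, and det(A) ≈ 149.9984 matches the eigenvalue product 150.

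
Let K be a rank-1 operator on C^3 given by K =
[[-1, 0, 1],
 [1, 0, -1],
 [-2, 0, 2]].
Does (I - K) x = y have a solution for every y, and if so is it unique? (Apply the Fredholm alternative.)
(I - K) is singular (det(I - K) = 0, i.e. 1 ∈ sigma(K)). (I - K) x = y is solvable iff y ⊥ ker((I - K)^*) = span{(-1, 0, 1)}, i.e. iff -y_1 + y_3 = 0. When solvable, the solutions are x = y + c·(1, -1, 2), c arbitrary (ker(I - K) = span{(1, -1, 2)}, dimension 1).

K has rank 1, so it is an outer product K = u v^T: every row of K is a multiple of one row vector. Reading off the entries, u = (1, -1, 2) and v = (-1, 0, 1) (row i of K equals u_i·v^T). A rank-one matrix u v^T satisfies K u = u (v·u) and kills the (2)-dimensional subspace v^⊥, so its characteristic polynomial is lambda^2 (lambda - v·u) with v·u = tr K = 1. Hence the eigenvalues of I - K are 1 (multiplicity 2) and 1 - (1) = 0, so det(I - K) = 0. (Direct check: I - K =
[[2, 0, -1],
 [-1, 1, 1],
 [2, 0, -1]]
has determinant 0.) So 1 is an eigenvalue of K and (I - K) is not invertible. The finite-dimensional Fredholm alternative says: either (I - K) is invertible, or ker(I - K) ≠ {0} and then range(I - K) = ker((I - K)^*)^⊥, with dim ker(I - K) = dim ker((I - K)^*). We are in the second case, so we need both kernels. Kernel of I - K: (I - K) u = u - u (v·u) = u - u = 0, so ker(I - K) = span{u} = span{(1, -1, 2)} (it is exactly 1-dimensional because rank(I - K) = 2). Kernel of the adjoint: K is real, so (I - K)^* = I - K^T = I - v u^T, and (I - v u^T) v = v - v (u·v) = 0; hence ker((I - K)^*) = span{v} = span{(-1, 0, 1)}. Therefore (I - K) x = y is solvable iff <y, v> = 0, i.e. iff -y_1 + y_3 = 0. When this holds, K y = u (v·y) = 0, so (I - K) y = y and x = y is a particular solution; the full solution set is the line x = y + c·u = y + c·(1, -1, 2), c ∈ C.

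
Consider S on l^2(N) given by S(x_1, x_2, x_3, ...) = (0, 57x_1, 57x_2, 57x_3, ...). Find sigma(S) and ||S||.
sigma(S) = closed disk {z in C : |z| ≤ 57}; ||S|| = 57

Note S = 57·U where U is the unit right shift (U x)_k = x_{k-1} (with x_0 := 0); so ||S|| = 57||U|| and sigma(S) = 57·sigma(U). ||S x||^2 = sum_{k≥1} |57x_k|^2 = 3249||x||^2, so ||S|| = 57 and sigma(S) ⊂ {|z| ≤ 57}. For any |lambda| < 57, the equation (S - lambda I) x = 0 forces x_1 = 0, then 57x_k = lambda x_{k+1} ⇒ x = 0, so S has no eigenvalues. But (S - lambda I) is not surjective for |lambda| < 57: solving (S - lambda I) x = e_1 would require x_n proportional to (lambda/57)^(-n), which is not in l^2. So every |lambda| < 57 lies in the residual spectrum. The boundary |lambda| = 57 is in the approximate point spectrum (the spectrum is closed). Hence sigma(S) is the closed disk of radius 57.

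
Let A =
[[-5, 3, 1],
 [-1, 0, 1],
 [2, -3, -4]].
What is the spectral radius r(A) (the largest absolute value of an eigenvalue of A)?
r(A) = (6 + sqrt(12))/2 ≈ 4.7321

The eigenvalues of A are the roots of its characteristic polynomial. With M = A (coefficients from the trace, the sum of principal 2x2 minors, and det A):
  p(λ) = det(λ I - M) = λ^3 + 9λ^2 + 24λ + 18.
By the rational root theorem any rational root is an integer divisor of 18. Testing λ = -3: p(-3) = -27 + 81 - 72 + 18 = 0, so λ = -3 is a root. Dividing out (λ + 3) leaves p(λ) = (λ + 3)(λ^2 + 6λ + 6). For λ^2 + 6λ + 6 the discriminant is 12. It is nonnegative but not a perfect square, so the roots are real and irrational: λ = (-6 ± sqrt(12))/2 ≈ -1.2679, -4.7321.
Thus the eigenvalues (to 4 decimals) are -1.2679 (modulus 1.2679); -4.7321 (modulus 4.7321); -3 (modulus 3). The spectral radius is the largest modulus: r(A) = (6 + sqrt(12))/2 ≈ 4.7321. (Cross-check: r(A) ≤ ||A||_2 ≈ 7.5173; equality holds whenever A is normal, though it can also hold for some non-normal A.)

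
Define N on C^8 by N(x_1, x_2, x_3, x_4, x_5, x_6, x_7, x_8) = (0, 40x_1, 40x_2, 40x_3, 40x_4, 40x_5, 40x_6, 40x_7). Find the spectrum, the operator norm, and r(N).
sigma(N) = {0}; ||N|| = 40; r(N) = 0. (N is nilpotent with N^8 = 0.)

On C^8, N is a strictly lower-triangular matrix with 40 on the subdiagonal and zeros elsewhere, so its characteristic polynomial is lambda^8 and every eigenvalue is 0: sigma(N) = {0}. For the operator norm, N e_i = 40e_{i+1} for i = 1, ..., 7 and N e_8 = 0, so the singular values of N are 40 (with multiplicity 7) and 0; hence ||N|| = 40. The spectral radius r(N) = max|lambda| = 0. Note ||N|| > r(N) — characteristic of non-normal nilpotent operators. Indeed N^8 = 0.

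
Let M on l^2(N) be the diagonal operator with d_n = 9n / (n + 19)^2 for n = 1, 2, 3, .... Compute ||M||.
||M|| = 9/76 (attained at n = 19)

For M diagonal, ||M|| = sup_n |d_n|. Treat f(x) = 9x / (x + 19)^2 for real x > 0. By the quotient rule, f'(x) = 9(19 - x)/(x + 19)^3, which is positive for x < 19 and negative for x > 19. So f has a unique maximum at x = 19, and since 19 is a positive integer, the supremum over n ≥ 1 is attained at n = 19: d_19 = 9·19/(19 + 19)^2 = 9·19/1444 = 9/76. Hence ||M|| = 9/76.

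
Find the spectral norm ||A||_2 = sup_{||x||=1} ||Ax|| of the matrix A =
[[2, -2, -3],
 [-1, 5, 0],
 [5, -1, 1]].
||A||_2 ≈ 6.6728 (= sqrt(largest eigenvalue of A^T A))

||A||_2 = sigma_max(A) = sqrt(lambda_max(A^T A)). Form the symmetric matrix M = A^T A =
[[30, -14, -1],
 [-14, 30, 5],
 [-1, 5, 10]].
Its characteristic polynomial (trace, sum of principal 2x2 minors, determinant of M give the coefficients) is
  p(λ) = det(λ I - M) = λ^3 - 70λ^2 + 1278λ - 6400.
No integer candidate from the rational root theorem (±divisors of 6400) is a root, so the roots are irrational. The cubic discriminant is Δ = 72815792 > 0, so there are three distinct real roots. p(8) = -144 and p(9) = 161 have opposite signs, so a root lies in (8, 9); Newton's method refines it to λ ≈ 8.4362. p(17) = 9 and p(18) = -244 have opposite signs, so a root lies in (17, 18); Newton's method refines it to λ ≈ 17.0382. p(44) = -504 and p(45) = 485 have opposite signs, so a root lies in (44, 45); Newton's method refines it to λ ≈ 44.5256. Check (Vieta): the three roots sum to 70, matching tr M = 70.
So the eigenvalues of A^T A are ≈ 8.4362, 17.0382, 44.5256 (all ≥ 0, as they must be for A^T A). The largest is λ_max ≈ 44.5256, hence ||A||_2 = sqrt(λ_max) ≈ 6.6728.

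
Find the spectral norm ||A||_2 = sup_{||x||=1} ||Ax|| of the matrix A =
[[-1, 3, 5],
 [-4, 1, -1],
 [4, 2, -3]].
||A||_2 ≈ 6.9187 (= sqrt(largest eigenvalue of A^T A))

||A||_2 = sigma_max(A) = sqrt(lambda_max(A^T A)). Form the symmetric matrix M = A^T A =
[[33, 1, -13],
 [1, 14, 8],
 [-13, 8, 35]].
Its characteristic polynomial (trace, sum of principal 2x2 minors, determinant of M give the coefficients) is
  p(λ) = det(λ I - M) = λ^3 - 82λ^2 + 1873λ - 11449.
No integer candidate from the rational root theorem (±divisors of 11449) is a root, so the roots are irrational. The cubic discriminant is Δ = 167468825 > 0, so there are three distinct real roots. p(9) = -505 and p(10) = 81 have opposite signs, so a root lies in (9, 10); Newton's method refines it to λ ≈ 9.8502. p(24) = 95 and p(25) = -249 have opposite signs, so a root lies in (24, 25); Newton's method refines it to λ ≈ 24.2813. p(47) = -733 and p(48) = 119 have opposite signs, so a root lies in (47, 48); Newton's method refines it to λ ≈ 47.8685. Check (Vieta): the three roots sum to 82, matching tr M = 82.
So the eigenvalues of A^T A are ≈ 9.8502, 24.2813, 47.8685 (all ≥ 0, as they must be for A^T A). The largest is λ_max ≈ 47.8685, hence ||A||_2 = sqrt(λ_max) ≈ 6.9187.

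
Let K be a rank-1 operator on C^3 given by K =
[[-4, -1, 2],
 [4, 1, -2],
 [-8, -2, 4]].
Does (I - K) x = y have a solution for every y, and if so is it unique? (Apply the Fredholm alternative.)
(I - K) is singular (det(I - K) = 0, i.e. 1 ∈ sigma(K)). (I - K) x = y is solvable iff y ⊥ ker((I - K)^*) = span{(-4, -1, 2)}, i.e. iff -4y_1 - y_2 + 2y_3 = 0. When solvable, the solutions are x = y + c·(1, -1, 2), c arbitrary (ker(I - K) = span{(1, -1, 2)}, dimension 1).

K has rank 1, so it is an outer product K = u v^T: every row of K is a multiple of one row vector. Reading off the entries, u = (1, -1, 2) and v = (-4, -1, 2) (row i of K equals u_i·v^T). A rank-one matrix u v^T satisfies K u = u (v·u) and kills the (2)-dimensional subspace v^⊥, so its characteristic polynomial is lambda^2 (lambda - v·u) with v·u = tr K = 1. Hence the eigenvalues of I - K are 1 (multiplicity 2) and 1 - (1) = 0, so det(I - K) = 0. (Direct check: I - K =
[[5, 1, -2],
 [-4, 0, 2],
 [8, 2, -3]]
has determinant 0.) So 1 is an eigenvalue of K and (I - K) is not invertible. The finite-dimensional Fredholm alternative says: either (I - K) is invertible, or ker(I - K) ≠ {0} and then range(I - K) = ker((I - K)^*)^⊥, with dim ker(I - K) = dim ker((I - K)^*). We are in the second case, so we need both kernels. Kernel of I - K: (I - K) u = u - u (v·u) = u - u = 0, so ker(I - K) = span{u} = span{(1, -1, 2)} (it is exactly 1-dimensional because rank(I - K) = 2). Kernel of the adjoint: K is real, so (I - K)^* = I - K^T = I - v u^T, and (I - v u^T) v = v - v (u·v) = 0; hence ker((I - K)^*) = span{v} = span{(-4, -1, 2)}. Therefore (I - K) x = y is solvable iff <y, v> = 0, i.e. iff -4y_1 - y_2 + 2y_3 = 0. When this holds, K y = u (v·y) = 0, so (I - K) y = y and x = y is a particular solution; the full solution set is the line x = y + c·u = y + c·(1, -1, 2), c ∈ C.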